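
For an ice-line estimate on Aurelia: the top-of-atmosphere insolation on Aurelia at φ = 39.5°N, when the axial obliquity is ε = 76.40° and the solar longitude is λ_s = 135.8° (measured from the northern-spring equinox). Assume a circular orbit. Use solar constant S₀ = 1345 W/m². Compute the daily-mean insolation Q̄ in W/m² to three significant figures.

Q̄ ≈ 607 W/m²

Solar declination: sin δ = sin ε · sin λ_s = sin 76.40° × sin 135.8° = 0.67762, so δ = +42.658°.
cos H₀ = −tan(+39.5°) tan(+42.658°) = -0.7596, H₀ = 2.4334 rad.
Bracket: H₀ sin φ sin δ + cos φ cos δ sin H₀ = 2.4334×0.63608×0.67762 + 0.77162×0.73541×0.65045 = 1.048845 + 0.369102 = 1.417947.
Q̄ = (S₀/π) × [bracket] = (1345/π) × 1.417947 = 607.1 W/m².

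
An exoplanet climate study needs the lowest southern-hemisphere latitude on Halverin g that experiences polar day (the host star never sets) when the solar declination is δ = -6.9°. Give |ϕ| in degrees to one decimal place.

|ϕ| = 83.1°

Polar day requires cos h₀ = −tan ϕ tan δ ≤ −1, i.e. tan ϕ tan δ ≥ 1.
The boundary is |tan ϕ| · |tan δ| = 1, so |ϕ| = 90° − |δ| = 90° − 6.9° = 83.1° in the southern hemisphere.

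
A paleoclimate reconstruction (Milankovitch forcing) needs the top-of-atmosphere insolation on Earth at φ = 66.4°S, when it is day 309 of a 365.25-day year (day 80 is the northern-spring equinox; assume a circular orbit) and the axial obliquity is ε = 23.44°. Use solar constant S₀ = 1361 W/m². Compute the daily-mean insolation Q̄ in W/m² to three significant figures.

Q̄ ≈ 384 W/m²

Solar longitude: λ_s = 360° × (309 − 80)/365.25 = 225.708°.
sin δ = sin 23.44° × sin 225.708° = -0.28474, so δ = -16.543°.
cos H₀ = −tan(-66.4°) tan(-16.543°) = -0.6799, H₀ = 2.3184 rad.
Bracket: H₀ sin φ sin δ + cos φ cos δ sin H₀ = 2.3184×-0.91636×-0.28474 + 0.40035×0.95861×0.73333 = 0.604927 + 0.281437 = 0.886364.
Q̄ = (S₀/π) × [bracket] = (1361/π) × 0.886364 = 384.0 W/m².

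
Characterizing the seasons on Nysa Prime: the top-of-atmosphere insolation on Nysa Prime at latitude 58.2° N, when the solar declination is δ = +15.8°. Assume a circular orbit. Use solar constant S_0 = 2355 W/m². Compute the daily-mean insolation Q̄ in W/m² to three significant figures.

cos h₀ = −tan(+58.2°) tan(+15.800°) = -0.4564, h₀ = 2.0447 rad.
Bracket: h₀ sin ϕ sin δ + cos ϕ cos δ sin h₀ = 2.0447×0.84989×0.27228 + 0.52696×0.96222×0.88978 = 0.473160 + 0.451164 = 0.924324.
Q̄ = (S_0/π) × [bracket] = (2355/π) × 0.924324 = 692.9 W/m².

Q̄ ≈ 693 W/m²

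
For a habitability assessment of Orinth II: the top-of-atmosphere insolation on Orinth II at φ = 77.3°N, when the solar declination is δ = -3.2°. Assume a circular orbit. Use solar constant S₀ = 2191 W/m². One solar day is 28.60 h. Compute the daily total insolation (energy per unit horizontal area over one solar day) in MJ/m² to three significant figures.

cos H₀ = −tan(+77.3°) tan(-3.200°) = 0.2481, H₀ = 1.3201 rad.
Bracket: H₀ sin φ sin δ + cos φ cos δ sin H₀ = 1.3201×0.97553×-0.05582 + 0.21985×0.99844×0.96874 = -0.071885 + 0.212645 = 0.140760.
Q̄ = (S₀/π) × [bracket] = (2191/π) × 0.140760 = 98.168 W/m².
Daily total = Q̄ × 28.60 h × 3600 s/h = 98.168 × 28.60 × 3600 / 10⁶ = 10.11 MJ/m².

10.1 MJ/m²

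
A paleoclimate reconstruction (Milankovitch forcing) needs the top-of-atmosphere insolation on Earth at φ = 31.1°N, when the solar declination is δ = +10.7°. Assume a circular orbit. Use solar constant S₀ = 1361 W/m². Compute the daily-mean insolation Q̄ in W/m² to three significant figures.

Q̄ ≈ 432 W/m²

cos H₀ = −tan(+31.1°) tan(+10.700°) = -0.1140, H₀ = 1.6850 rad.
Bracket: H₀ sin φ sin δ + cos φ cos δ sin H₀ = 1.6850×0.51653×0.18567 + 0.85627×0.98261×0.99348 = 0.161598 + 0.835894 = 0.997492.
Q̄ = (S₀/π) × [bracket] = (1361/π) × 0.997492 = 432.1 W/m².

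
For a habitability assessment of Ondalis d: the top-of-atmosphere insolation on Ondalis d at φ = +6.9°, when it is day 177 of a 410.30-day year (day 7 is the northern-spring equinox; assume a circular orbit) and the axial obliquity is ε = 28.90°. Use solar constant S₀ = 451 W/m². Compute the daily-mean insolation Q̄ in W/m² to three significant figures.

Q̄ ≈ 145 W/m²

Solar longitude: λ_s = 360° × (177 − 7)/410.30 = 149.159°.
sin δ = sin 28.90° × sin 149.159° = 0.24776, so δ = +14.345°.
cos H₀ = −tan(+6.9°) tan(+14.345°) = -0.0309, H₀ = 1.6017 rad.
Bracket: H₀ sin φ sin δ + cos φ cos δ sin H₀ = 1.6017×0.12014×0.24776 + 0.99276×0.96882×0.99952 = 0.047676 + 0.961344 = 1.009020.
Q̄ = (S₀/π) × [bracket] = (451/π) × 1.009020 = 144.9 W/m².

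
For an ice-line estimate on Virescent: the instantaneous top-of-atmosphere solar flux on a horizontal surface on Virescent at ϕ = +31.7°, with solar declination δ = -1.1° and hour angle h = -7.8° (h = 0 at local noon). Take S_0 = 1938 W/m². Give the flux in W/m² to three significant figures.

cos θ_z = sin ϕ sin δ + cos ϕ cos δ cos h = -0.010088 + 0.842784 = 0.832696.
Flux = S_0 · cos θ_z = 1938 × 0.832696 = 1614 W/m².

1.61e+03 W/m²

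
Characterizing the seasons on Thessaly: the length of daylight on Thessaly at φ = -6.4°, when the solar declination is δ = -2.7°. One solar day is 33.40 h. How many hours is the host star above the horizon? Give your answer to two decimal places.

16.76 h

cos H₀ = −tan φ · tan δ = −tan(-6.4°) × tan(-2.700°) = -0.0053, so H₀ = 1.5761 rad = 90.30°.
Daylight = 2H₀/(2π) × 33.40 h = (1.5761/π) × 33.40 = 16.76 h.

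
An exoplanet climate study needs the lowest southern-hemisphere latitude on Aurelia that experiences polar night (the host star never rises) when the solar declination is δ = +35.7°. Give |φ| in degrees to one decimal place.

Polar night requires cos H₀ = −tan φ tan δ ≥ 1, i.e. tan φ tan δ ≤ −1.
The boundary is |tan φ| · |tan δ| = 1, so |φ| = 90° − |δ| = 90° − 35.7° = 54.3° in the southern hemisphere.

|φ| = 54.3°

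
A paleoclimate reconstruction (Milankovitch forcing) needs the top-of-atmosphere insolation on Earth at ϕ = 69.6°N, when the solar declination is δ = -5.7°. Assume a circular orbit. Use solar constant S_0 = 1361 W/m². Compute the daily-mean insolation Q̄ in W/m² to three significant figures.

Q̄ ≈ 92.4 W/m²

cos h₀ = −tan(+69.6°) tan(-5.700°) = 0.2684, h₀ = 1.2991 rad.
Bracket: h₀ sin ϕ sin δ + cos ϕ cos δ sin h₀ = 1.2991×0.93728×-0.09932 + 0.34857×0.99506×0.96331 = -0.120934 + 0.334122 = 0.213188.
Q̄ = (S_0/π) × [bracket] = (1361/π) × 0.213188 = 92.36 W/m².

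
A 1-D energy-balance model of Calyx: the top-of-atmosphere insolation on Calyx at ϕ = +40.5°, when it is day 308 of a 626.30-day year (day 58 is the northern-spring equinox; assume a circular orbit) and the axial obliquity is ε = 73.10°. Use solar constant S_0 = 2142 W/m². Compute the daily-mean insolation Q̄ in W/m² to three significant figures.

Q̄ ≈ 897 W/m²

Solar longitude: L_s = 360° × (308 − 58)/626.30 = 143.701°.
sin δ = sin 73.10° × sin 143.701° = 0.56643, so δ = +34.502°.
cos h₀ = −tan(+40.5°) tan(+34.502°) = -0.5870, h₀ = 2.1982 rad.
Bracket: h₀ sin ϕ sin δ + cos ϕ cos δ sin h₀ = 2.1982×0.64945×0.56643 + 0.76041×0.82411×0.80956 = 0.808647 + 0.507320 = 1.315967.
Q̄ = (S_0/π) × [bracket] = (2142/π) × 1.315967 = 897.3 W/m².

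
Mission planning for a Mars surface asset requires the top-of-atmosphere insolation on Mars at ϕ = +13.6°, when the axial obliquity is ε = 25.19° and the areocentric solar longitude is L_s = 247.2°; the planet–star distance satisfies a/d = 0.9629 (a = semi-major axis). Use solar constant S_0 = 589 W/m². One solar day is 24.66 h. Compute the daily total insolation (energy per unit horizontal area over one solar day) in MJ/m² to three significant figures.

sin δ = sin 25.19° × sin 247.2° = -0.39236, so δ = -23.102°.
cos h₀ = −tan(+13.6°) tan(-23.102°) = 0.1032, h₀ = 1.4674 rad.
Bracket: h₀ sin ϕ sin δ + cos ϕ cos δ sin h₀ = 1.4674×0.23514×-0.39236 + 0.97196×0.91981×0.99466 = -0.135382 + 0.889244 = 0.753862.
Inverse-square distance factor (a/d)² = 0.9629² = 0.927176.
Q̄ = (S_0/π) × 0.927176 × [bracket] = (589/π) × 0.927176 × 0.753862 = 131.04 W/m².
Daily total = Q̄ × 24.66 h × 3600 s/h = 131.04 × 24.66 × 3600 / 10⁶ = 11.63 MJ/m².

11.6 MJ/m²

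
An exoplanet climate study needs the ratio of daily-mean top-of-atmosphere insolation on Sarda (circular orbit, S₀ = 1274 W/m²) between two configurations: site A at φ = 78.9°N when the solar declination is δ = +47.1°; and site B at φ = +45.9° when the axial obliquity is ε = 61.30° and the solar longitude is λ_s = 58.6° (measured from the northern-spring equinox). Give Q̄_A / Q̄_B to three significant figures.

Q̄_A / Q̄_B ≈ 1.34

— Configuration A (φ=+78.9°):
cos H₀ = −tan(+78.9°) tan(+47.100°) = -5.4851 ≤ −1 ⇒ polar day, H₀ = π.
Bracket: H₀ sin φ sin δ + cos φ cos δ sin H₀ = 3.1416×0.98129×0.73254 + 0.19252×0.68072×0.00000 = 2.258289 + 0.000000 = 2.258289.
Q̄ = (S₀/π) × [bracket] = (1274/π) × 2.258289 = 915.80 W/m².
— Configuration B (φ=+45.9°):
Solar declination: sin δ = sin ε · sin λ_s = sin 61.30° × sin 58.6° = 0.74869, so δ = +48.477°.
cos H₀ = −tan(+45.9°) tan(+48.477°) = -1.1654 ≤ −1 ⇒ polar day, H₀ = π.
Bracket: H₀ sin φ sin δ + cos φ cos δ sin H₀ = 3.1416×0.71813×0.74869 + 0.69591×0.66292×0.00000 = 1.689102 + 0.000000 = 1.689102.
Q̄ = (S₀/π) × [bracket] = (1274/π) × 1.689102 = 684.98 W/m².
Ratio Q̄_A / Q̄_B = 915.80 / 684.98 = 1.337.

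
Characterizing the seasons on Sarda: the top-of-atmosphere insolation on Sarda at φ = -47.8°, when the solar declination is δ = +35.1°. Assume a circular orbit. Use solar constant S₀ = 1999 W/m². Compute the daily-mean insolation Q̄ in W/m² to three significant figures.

cos H₀ = −tan(-47.8°) tan(+35.100°) = 0.7751, H₀ = 0.6839 rad.
Bracket: H₀ sin φ sin δ + cos φ cos δ sin H₀ = 0.6839×-0.74080×0.57501 + 0.67172×0.81815×0.63185 = -0.291319 + 0.347244 = 0.055925.
Q̄ = (S₀/π) × [bracket] = (1999/π) × 0.055925 = 35.59 W/m².

Q̄ ≈ 35.6 W/m²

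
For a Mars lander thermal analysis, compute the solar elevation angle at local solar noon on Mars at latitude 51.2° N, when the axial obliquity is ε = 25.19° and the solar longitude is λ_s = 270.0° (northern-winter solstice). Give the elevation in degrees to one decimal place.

13.6°

Solar declination: sin δ = sin ε · sin λ_s = sin 25.19° × sin 270.0° = -0.42562, so δ = -25.190°.
At local noon the hour angle is zero, so the zenith angle equals |φ − δ| = |+51.2° − (-25.190°)| = 76.390°.
Elevation = 90° − 76.390° = 13.6°.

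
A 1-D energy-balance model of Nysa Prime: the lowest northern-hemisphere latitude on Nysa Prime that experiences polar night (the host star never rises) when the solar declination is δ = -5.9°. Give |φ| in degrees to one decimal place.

|φ| = 84.1°

Polar night requires cos H₀ = −tan φ tan δ ≥ 1, i.e. tan φ tan δ ≤ −1.
The boundary is |tan φ| · |tan δ| = 1, so |φ| = 90° − |δ| = 90° − 5.9° = 84.1° in the northern hemisphere.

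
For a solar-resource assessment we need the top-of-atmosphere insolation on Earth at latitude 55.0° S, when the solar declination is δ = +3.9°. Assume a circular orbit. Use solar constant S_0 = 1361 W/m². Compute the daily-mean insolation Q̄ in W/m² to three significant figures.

cos h₀ = −tan(-55.0°) tan(+3.900°) = 0.0974, h₀ = 1.4733 rad.
Bracket: h₀ sin ϕ sin δ + cos ϕ cos δ sin h₀ = 1.4733×-0.81915×0.06802 + 0.57358×0.99768×0.99525 = -0.082090 + 0.569531 = 0.487441.
Q̄ = (S_0/π) × [bracket] = (1361/π) × 0.487441 = 211.2 W/m².

Q̄ ≈ 211 W/m²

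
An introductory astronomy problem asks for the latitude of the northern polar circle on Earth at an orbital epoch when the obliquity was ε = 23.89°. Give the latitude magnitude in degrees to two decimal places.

66.11°

The polar circle is the lowest latitude that experiences at least one full rotation of continuous daylight at the northern-summer solstice; it lies at |φ| = 90° − ε = 90° − 23.89° = 66.11°.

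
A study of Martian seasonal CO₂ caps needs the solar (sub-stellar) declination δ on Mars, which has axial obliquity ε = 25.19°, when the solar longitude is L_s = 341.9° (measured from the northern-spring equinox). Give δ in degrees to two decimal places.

sin δ = sin ε · sin L_s = sin 25.19° × sin 341.9° = -0.132231.
δ = arcsin(-0.132231) = -7.60°.

δ = -7.60°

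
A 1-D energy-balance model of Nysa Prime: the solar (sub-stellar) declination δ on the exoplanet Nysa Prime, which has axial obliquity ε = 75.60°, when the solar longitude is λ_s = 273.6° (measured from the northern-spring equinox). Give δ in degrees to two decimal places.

δ = -75.17°

sin δ = sin ε · sin λ_s = sin 75.60° × sin 273.6° = -0.966672.
δ = arcsin(-0.966672) = -75.17°.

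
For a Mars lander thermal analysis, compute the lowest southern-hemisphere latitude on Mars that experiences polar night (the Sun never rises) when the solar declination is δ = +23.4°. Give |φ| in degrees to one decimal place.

|φ| = 66.6°

Polar night requires cos H₀ = −tan φ tan δ ≥ 1, i.e. tan φ tan δ ≤ −1.
The boundary is |tan φ| · |tan δ| = 1, so |φ| = 90° − |δ| = 90° − 23.4° = 66.6° in the southern hemisphere.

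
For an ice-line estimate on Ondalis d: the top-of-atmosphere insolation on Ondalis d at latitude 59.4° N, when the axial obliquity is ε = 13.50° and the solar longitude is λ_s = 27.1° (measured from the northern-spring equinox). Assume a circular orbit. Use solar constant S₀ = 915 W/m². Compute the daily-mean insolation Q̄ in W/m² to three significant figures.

Solar declination: sin δ = sin ε · sin λ_s = sin 13.50° × sin 27.1° = 0.10634, so δ = +6.105°.
cos H₀ = −tan(+59.4°) tan(+6.105°) = -0.1808, H₀ = 1.7526 rad.
Bracket: H₀ sin φ sin δ + cos φ cos δ sin H₀ = 1.7526×0.86074×0.10634 + 0.50904×0.99433×0.98351 = 0.160417 + 0.497807 = 0.658224.
Q̄ = (S₀/π) × [bracket] = (915/π) × 0.658224 = 191.7 W/m².

Q̄ ≈ 192 W/m²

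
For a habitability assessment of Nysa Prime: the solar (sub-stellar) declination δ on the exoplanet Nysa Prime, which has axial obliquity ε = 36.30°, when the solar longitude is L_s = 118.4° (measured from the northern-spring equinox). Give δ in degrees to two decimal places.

δ = +31.38°

sin δ = sin ε · sin L_s = sin 36.30° × sin 118.4° = 0.520764.
δ = arcsin(0.520764) = +31.38°.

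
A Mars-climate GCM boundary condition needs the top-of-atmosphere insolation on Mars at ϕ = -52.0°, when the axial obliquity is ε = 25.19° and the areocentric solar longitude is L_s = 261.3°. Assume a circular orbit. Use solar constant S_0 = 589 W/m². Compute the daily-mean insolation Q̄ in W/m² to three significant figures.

sin δ = sin 25.19° × sin 261.3° = -0.42072, so δ = -24.880°.
cos h₀ = −tan(-52.0°) tan(-24.880°) = -0.5936, h₀ = 2.2063 rad.
Bracket: h₀ sin ϕ sin δ + cos ϕ cos δ sin h₀ = 2.2063×-0.78801×-0.42072 + 0.61566×0.90719×0.80476 = 0.731458 + 0.449475 = 1.180933.
Q̄ = (S_0/π) × [bracket] = (589/π) × 1.180933 = 221.4 W/m².

Q̄ ≈ 221 W/m²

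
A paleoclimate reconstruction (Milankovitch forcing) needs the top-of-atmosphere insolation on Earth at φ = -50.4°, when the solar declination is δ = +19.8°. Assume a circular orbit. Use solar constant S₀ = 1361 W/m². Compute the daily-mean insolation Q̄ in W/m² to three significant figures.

Q̄ ≈ 107 W/m²

cos H₀ = −tan(-50.4°) tan(+19.800°) = 0.4352, H₀ = 1.1205 rad.
Bracket: H₀ sin φ sin δ + cos φ cos δ sin H₀ = 1.1205×-0.77051×0.33874 + 0.63742×0.94088×0.90034 = -0.292453 + 0.539966 = 0.247513.
Q̄ = (S₀/π) × [bracket] = (1361/π) × 0.247513 = 107.2 W/m².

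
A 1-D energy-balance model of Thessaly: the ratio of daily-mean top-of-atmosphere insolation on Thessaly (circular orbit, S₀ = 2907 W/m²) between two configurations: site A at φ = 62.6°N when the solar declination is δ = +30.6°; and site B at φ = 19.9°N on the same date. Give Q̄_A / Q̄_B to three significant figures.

Q̄_A / Q̄_B ≈ 1.29

— Configuration A (φ=+62.6°):
cos H₀ = −tan(+62.6°) tan(+30.600°) = -1.1409 ≤ −1 ⇒ polar day, H₀ = π.
Bracket: H₀ sin φ sin δ + cos φ cos δ sin H₀ = 3.1416×0.88782×0.50904 + 0.46020×0.86074×0.00000 = 1.419802 + 0.000000 = 1.419802.
Q̄ = (S₀/π) × [bracket] = (2907/π) × 1.419802 = 1313.8 W/m².
— Configuration B (φ=+19.9°):
cos H₀ = −tan(+19.9°) tan(+30.600°) = -0.2141, H₀ = 1.7865 rad.
Bracket: H₀ sin φ sin δ + cos φ cos δ sin H₀ = 1.7865×0.34038×0.50904 + 0.94029×0.86074×0.97682 = 0.309542 + 0.790585 = 1.100127.
Q̄ = (S₀/π) × [bracket] = (2907/π) × 1.100127 = 1018.0 W/m².
Ratio Q̄_A / Q̄_B = 1313.8 / 1018.0 = 1.291.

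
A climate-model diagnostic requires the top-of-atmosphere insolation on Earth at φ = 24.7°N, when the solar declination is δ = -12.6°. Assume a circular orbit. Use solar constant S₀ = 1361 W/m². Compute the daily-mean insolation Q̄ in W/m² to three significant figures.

Q̄ ≈ 324 W/m²

cos H₀ = −tan(+24.7°) tan(-12.600°) = 0.1028, H₀ = 1.4678 rad.
Bracket: H₀ sin φ sin δ + cos φ cos δ sin H₀ = 1.4678×0.41787×-0.21814 + 0.90851×0.97592×0.99470 = -0.133796 + 0.881934 = 0.748138.
Q̄ = (S₀/π) × [bracket] = (1361/π) × 0.748138 = 324.1 W/m².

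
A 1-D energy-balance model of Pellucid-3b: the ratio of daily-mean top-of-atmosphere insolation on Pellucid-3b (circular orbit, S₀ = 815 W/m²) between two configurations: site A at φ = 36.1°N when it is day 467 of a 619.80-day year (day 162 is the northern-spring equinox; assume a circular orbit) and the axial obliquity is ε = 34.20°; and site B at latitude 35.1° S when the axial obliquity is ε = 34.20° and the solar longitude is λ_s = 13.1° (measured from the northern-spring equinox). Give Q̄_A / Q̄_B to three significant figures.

— Configuration A (φ=+36.1°):
Solar longitude: λ_s = 360° × (467 − 162)/619.80 = 177.154°.
sin δ = sin 34.20° × sin 177.154° = 0.02791, so δ = +1.599°.
cos H₀ = −tan(+36.1°) tan(+1.599°) = -0.0204, H₀ = 1.5912 rad.
Bracket: H₀ sin φ sin δ + cos φ cos δ sin H₀ = 1.5912×0.58920×0.02791 + 0.80799×0.99961×0.99979 = 0.026167 + 0.807505 = 0.833672.
Q̄ = (S₀/π) × [bracket] = (815/π) × 0.833672 = 216.27 W/m².
— Configuration B (φ=-35.1°):
Solar declination: sin δ = sin ε · sin λ_s = sin 34.20° × sin 13.1° = 0.12740, so δ = +7.319°.
cos H₀ = −tan(-35.1°) tan(+7.319°) = 0.0903, H₀ = 1.4804 rad.
Bracket: H₀ sin φ sin δ + cos φ cos δ sin H₀ = 1.4804×-0.57501×0.12740 + 0.81815×0.99185×0.99592 = -0.108449 + 0.808171 = 0.699722.
Q̄ = (S₀/π) × [bracket] = (815/π) × 0.699722 = 181.52 W/m².
Ratio Q̄_A / Q̄_B = 216.27 / 181.52 = 1.191.

Q̄_A / Q̄_B ≈ 1.19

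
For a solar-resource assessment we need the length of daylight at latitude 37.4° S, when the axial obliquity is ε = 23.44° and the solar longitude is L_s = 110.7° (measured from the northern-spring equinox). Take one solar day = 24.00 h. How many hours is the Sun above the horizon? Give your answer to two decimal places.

Solar declination: sin δ = sin ε · sin L_s = sin 23.44° × sin 110.7° = 0.37211, so δ = +21.846°.
cos h₀ = −tan ϕ · tan δ = −tan(-37.4°) × tan(+21.846°) = 0.3065, so h₀ = 1.2593 rad = 72.15°.
Daylight = 2h₀/(2π) × 24.00 h = (1.2593/π) × 24.00 = 9.62 h.

9.62 h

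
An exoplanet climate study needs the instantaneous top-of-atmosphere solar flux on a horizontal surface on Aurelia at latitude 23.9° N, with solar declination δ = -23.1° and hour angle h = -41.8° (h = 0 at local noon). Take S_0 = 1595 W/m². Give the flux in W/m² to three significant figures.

cos θ_z = sin ϕ sin δ + cos ϕ cos δ cos h = -0.158952 + 0.626908 = 0.467956.
Flux = S_0 · cos θ_z = 1595 × 0.467956 = 746.4 W/m².

746 W/m²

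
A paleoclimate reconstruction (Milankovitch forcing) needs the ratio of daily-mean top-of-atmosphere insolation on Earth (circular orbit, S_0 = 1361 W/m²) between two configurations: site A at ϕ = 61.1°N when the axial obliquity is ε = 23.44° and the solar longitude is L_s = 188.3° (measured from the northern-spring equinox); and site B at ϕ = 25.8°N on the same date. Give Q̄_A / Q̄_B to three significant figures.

— Configuration A (ϕ=+61.1°):
Solar declination: sin δ = sin ε · sin L_s = sin 23.44° × sin 188.3° = -0.05742, so δ = -3.292°.
cos h₀ = −tan(+61.1°) tan(-3.292°) = 0.1042, h₀ = 1.4664 rad.
Bracket: h₀ sin ϕ sin δ + cos ϕ cos δ sin h₀ = 1.4664×0.87546×-0.05742 + 0.48328×0.99835×0.99456 = -0.073714 + 0.479858 = 0.406144.
Q̄ = (S_0/π) × [bracket] = (1361/π) × 0.406144 = 175.95 W/m².
— Configuration B (ϕ=+25.8°):
cos h₀ = −tan(+25.8°) tan(-3.292°) = 0.0278, h₀ = 1.5430 rad.
Bracket: h₀ sin ϕ sin δ + cos ϕ cos δ sin h₀ = 1.5430×0.43523×-0.05742 + 0.90032×0.99835×0.99961 = -0.038561 + 0.898484 = 0.859923.
Q̄ = (S_0/π) × [bracket] = (1361/π) × 0.859923 = 372.54 W/m².
Ratio Q̄_A / Q̄_B = 175.95 / 372.54 = 0.4723.

Q̄_A / Q̄_B ≈ 0.472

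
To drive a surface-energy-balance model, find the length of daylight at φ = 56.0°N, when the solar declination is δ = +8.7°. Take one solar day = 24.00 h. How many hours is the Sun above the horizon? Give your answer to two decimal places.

13.75 h

cos H₀ = −tan φ · tan δ = −tan(+56.0°) × tan(+8.700°) = -0.2269, so H₀ = 1.7997 rad = 103.11°.
Daylight = 2H₀/(2π) × 24.00 h = (1.7997/π) × 24.00 = 13.75 h.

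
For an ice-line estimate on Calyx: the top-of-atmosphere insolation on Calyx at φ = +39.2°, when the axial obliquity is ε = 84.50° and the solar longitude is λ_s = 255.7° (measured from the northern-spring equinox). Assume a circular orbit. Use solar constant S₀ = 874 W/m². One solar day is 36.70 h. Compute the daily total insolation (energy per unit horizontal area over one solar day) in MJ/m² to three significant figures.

0.00 MJ/m²

Solar declination: sin δ = sin ε · sin λ_s = sin 84.50° × sin 255.7° = -0.96455, so δ = -74.699°.
cos H₀ = −tan(+39.2°) tan(-74.699°) = 2.9811 ≥ 1 ⇒ polar night, H₀ = 0 and Q̄ = 0.
Daily total = Q̄ × 36.70 h × 3600 s/h = 0.00 MJ/m².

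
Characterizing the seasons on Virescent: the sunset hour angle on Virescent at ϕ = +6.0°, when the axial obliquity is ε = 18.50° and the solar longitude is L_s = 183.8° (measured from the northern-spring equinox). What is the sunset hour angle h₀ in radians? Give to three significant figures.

h₀ = 1.57 rad

Solar declination: sin δ = sin ε · sin L_s = sin 18.50° × sin 183.8° = -0.02103, so δ = -1.205°.
cos h₀ = −tan ϕ · tan δ = −tan(+6.0°) × tan(-1.205°) = 0.0022, so h₀ = 1.5686 rad = 89.87°.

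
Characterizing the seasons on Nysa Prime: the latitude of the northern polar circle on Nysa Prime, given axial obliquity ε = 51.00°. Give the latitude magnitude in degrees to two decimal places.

39.00°

The polar circle is the lowest latitude that experiences at least one full rotation of continuous daylight at the northern-summer solstice; it lies at |φ| = 90° − ε = 90° − 51.00° = 39.00°.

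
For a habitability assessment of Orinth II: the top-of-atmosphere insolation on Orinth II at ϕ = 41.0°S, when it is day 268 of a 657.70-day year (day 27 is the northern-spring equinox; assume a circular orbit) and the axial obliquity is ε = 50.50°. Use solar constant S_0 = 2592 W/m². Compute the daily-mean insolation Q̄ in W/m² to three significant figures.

Solar longitude: L_s = 360° × (268 − 27)/657.70 = 131.914°.
sin δ = sin 50.50° × sin 131.914° = 0.57420, so δ = +35.044°.
cos h₀ = −tan(-41.0°) tan(+35.044°) = 0.6097, h₀ = 0.9152 rad.
Bracket: h₀ sin ϕ sin δ + cos ϕ cos δ sin h₀ = 0.9152×-0.65606×0.57420 + 0.75471×0.81871×0.79266 = -0.344765 + 0.489776 = 0.145011.
Q̄ = (S_0/π) × [bracket] = (2592/π) × 0.145011 = 119.6 W/m².

Q̄ ≈ 120 W/m²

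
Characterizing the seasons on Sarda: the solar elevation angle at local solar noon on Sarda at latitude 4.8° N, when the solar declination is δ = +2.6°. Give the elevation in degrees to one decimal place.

At local noon the hour angle is zero, so the zenith angle equals |ϕ − δ| = |+4.8° − (+2.600°)| = 2.200°.
Elevation = 90° − 2.200° = 87.8°.

87.8°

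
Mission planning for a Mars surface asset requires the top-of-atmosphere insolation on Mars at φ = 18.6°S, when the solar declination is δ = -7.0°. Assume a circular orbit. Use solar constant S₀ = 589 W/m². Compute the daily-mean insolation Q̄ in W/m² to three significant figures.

Q̄ ≈ 188 W/m²

cos H₀ = −tan(-18.6°) tan(-7.000°) = -0.0413, H₀ = 1.6121 rad.
Bracket: H₀ sin φ sin δ + cos φ cos δ sin H₀ = 1.6121×-0.31896×-0.12187 + 0.94777×0.99255×0.99915 = 0.062665 + 0.939910 = 1.002575.
Q̄ = (S₀/π) × [bracket] = (589/π) × 1.002575 = 188.0 W/m².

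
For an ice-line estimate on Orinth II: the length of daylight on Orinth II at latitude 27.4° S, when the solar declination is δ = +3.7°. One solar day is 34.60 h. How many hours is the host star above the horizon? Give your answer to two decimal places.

cos H₀ = −tan φ · tan δ = −tan(-27.4°) × tan(+3.700°) = 0.0335, so H₀ = 1.5373 rad = 88.08°.
Daylight = 2H₀/(2π) × 34.60 h = (1.5373/π) × 34.60 = 16.93 h.

16.93 h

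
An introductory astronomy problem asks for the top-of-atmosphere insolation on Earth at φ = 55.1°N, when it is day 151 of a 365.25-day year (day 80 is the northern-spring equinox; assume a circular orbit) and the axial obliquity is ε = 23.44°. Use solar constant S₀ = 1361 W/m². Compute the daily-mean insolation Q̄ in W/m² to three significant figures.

Q̄ ≈ 478 W/m²

Solar longitude: λ_s = 360° × (151 − 80)/365.25 = 69.979°.
sin δ = sin 23.44° × sin 69.979° = 0.37375, so δ = +21.947°.
cos H₀ = −tan(+55.1°) tan(+21.947°) = -0.5776, H₀ = 2.1866 rad.
Bracket: H₀ sin φ sin δ + cos φ cos δ sin H₀ = 2.1866×0.82015×0.37375 + 0.57215×0.92753×0.81631 = 0.670261 + 0.433205 = 1.103466.
Q̄ = (S₀/π) × [bracket] = (1361/π) × 1.103466 = 478.0 W/m².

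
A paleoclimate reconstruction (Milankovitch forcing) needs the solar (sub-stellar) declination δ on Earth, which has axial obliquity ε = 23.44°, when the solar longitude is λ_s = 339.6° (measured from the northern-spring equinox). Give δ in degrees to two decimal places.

sin δ = sin ε · sin λ_s = sin 23.44° × sin 339.6° = -0.138658.
δ = arcsin(-0.138658) = -7.97°.

δ = -7.97°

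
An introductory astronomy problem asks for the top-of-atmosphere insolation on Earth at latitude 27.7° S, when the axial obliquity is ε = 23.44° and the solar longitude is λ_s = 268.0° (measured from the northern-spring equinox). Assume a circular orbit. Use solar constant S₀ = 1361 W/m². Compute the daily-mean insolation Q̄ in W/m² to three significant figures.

Solar declination: sin δ = sin ε · sin λ_s = sin 23.44° × sin 268.0° = -0.39755, so δ = -23.425°.
cos H₀ = −tan(-27.7°) tan(-23.425°) = -0.2275, H₀ = 1.8003 rad.
Bracket: H₀ sin φ sin δ + cos φ cos δ sin H₀ = 1.8003×-0.46484×-0.39755 + 0.88539×0.91758×0.97379 = 0.332690 + 0.791123 = 1.123813.
Q̄ = (S₀/π) × [bracket] = (1361/π) × 1.123813 = 486.9 W/m².

Q̄ ≈ 487 W/m²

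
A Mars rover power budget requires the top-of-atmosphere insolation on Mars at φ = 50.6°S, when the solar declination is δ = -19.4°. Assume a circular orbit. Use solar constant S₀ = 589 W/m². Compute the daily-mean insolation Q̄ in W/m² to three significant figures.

cos H₀ = −tan(-50.6°) tan(-19.400°) = -0.4287, H₀ = 2.0139 rad.
Bracket: H₀ sin φ sin δ + cos φ cos δ sin H₀ = 2.0139×-0.77273×-0.33216 + 0.63473×0.94322×0.90344 = 0.516908 + 0.540881 = 1.057789.
Q̄ = (S₀/π) × [bracket] = (589/π) × 1.057789 = 198.3 W/m².

Q̄ ≈ 198 W/m²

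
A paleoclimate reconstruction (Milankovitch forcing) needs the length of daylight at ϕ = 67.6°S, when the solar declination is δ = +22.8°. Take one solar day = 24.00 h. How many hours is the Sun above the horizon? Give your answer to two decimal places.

cos h₀ = −tan ϕ · tan δ = 1.0199 ≥ 1, so the Sun never rises (polar night) and h₀ = 0.
Daylight = 2h₀/(2π) × 24.00 h = (0.0000/π) × 24.00 = 0.00 h.

0.00 h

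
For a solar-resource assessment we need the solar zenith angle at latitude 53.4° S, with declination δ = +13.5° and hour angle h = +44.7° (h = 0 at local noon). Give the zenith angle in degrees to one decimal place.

θ_z = 77.0°

cos θ_z = sin ϕ sin δ + cos ϕ cos δ cos h = -0.187414 + 0.412087 = 0.224673.
θ_z = arccos(0.224673) = 77.0°.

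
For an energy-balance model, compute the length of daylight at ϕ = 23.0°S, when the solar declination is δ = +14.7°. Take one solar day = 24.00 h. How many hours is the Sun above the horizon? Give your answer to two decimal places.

cos h₀ = −tan ϕ · tan δ = −tan(-23.0°) × tan(+14.700°) = 0.1114, so h₀ = 1.4592 rad = 83.61°.
Daylight = 2h₀/(2π) × 24.00 h = (1.4592/π) × 24.00 = 11.15 h.

11.15 h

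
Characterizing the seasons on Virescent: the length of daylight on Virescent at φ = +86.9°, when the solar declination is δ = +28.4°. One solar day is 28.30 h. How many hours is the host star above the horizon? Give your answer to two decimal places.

Sunrise equation: cos H₀ = −tan φ · tan δ = -9.9837 ≤ −1, so the host star never sets (polar day) and H₀ = π.
Daylight = 2H₀/(2π) × 28.30 h = (3.1416/π) × 28.30 = 28.30 h.

28.30 h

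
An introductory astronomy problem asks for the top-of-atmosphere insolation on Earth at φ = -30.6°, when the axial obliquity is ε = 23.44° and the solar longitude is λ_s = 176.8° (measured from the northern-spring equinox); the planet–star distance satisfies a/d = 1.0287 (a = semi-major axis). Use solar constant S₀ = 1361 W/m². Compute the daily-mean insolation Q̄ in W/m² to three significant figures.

Solar declination: sin δ = sin ε · sin λ_s = sin 23.44° × sin 176.8° = 0.02221, so δ = +1.272°.
cos H₀ = −tan(-30.6°) tan(+1.272°) = 0.0131, H₀ = 1.5577 rad.
Bracket: H₀ sin φ sin δ + cos φ cos δ sin H₀ = 1.5577×-0.50904×0.02221 + 0.86074×0.99975×0.99991 = -0.017611 + 0.860447 = 0.842836.
Inverse-square distance factor (a/d)² = 1.0287² = 1.058224.
Q̄ = (S₀/π) × 1.058224 × [bracket] = (1361/π) × 1.058224 × 0.842836 = 386.4 W/m².

Q̄ ≈ 386 W/m²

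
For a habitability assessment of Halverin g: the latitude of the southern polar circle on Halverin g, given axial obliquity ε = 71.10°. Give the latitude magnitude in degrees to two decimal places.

18.90°

The polar circle is the lowest latitude that experiences at least one full rotation of continuous darkness at the northern-summer solstice; it lies at |φ| = 90° − ε = 90° − 71.10° = 18.90°.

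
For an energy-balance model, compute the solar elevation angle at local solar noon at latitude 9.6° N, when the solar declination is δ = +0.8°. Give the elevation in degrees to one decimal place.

81.2°

At local noon the hour angle is zero, so the zenith angle equals |ϕ − δ| = |+9.6° − (+0.800°)| = 8.800°.
Elevation = 90° − 8.800° = 81.2°.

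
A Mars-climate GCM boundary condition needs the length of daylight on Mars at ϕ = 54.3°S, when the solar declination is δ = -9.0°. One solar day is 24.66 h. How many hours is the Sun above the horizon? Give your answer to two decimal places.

cos h₀ = −tan ϕ · tan δ = −tan(-54.3°) × tan(-9.000°) = -0.2204, so h₀ = 1.7930 rad = 102.73°.
Daylight = 2h₀/(2π) × 24.66 h = (1.7930/π) × 24.66 = 14.07 h.

14.07 h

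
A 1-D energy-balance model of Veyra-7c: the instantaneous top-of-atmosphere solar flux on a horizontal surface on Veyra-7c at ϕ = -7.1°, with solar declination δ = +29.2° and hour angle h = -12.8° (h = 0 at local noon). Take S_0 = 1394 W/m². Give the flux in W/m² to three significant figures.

1.09e+03 W/m²

cos θ_z = sin ϕ sin δ + cos ϕ cos δ cos h = -0.060300 + 0.844702 = 0.784402.
Flux = S_0 · cos θ_z = 1394 × 0.784402 = 1093 W/m².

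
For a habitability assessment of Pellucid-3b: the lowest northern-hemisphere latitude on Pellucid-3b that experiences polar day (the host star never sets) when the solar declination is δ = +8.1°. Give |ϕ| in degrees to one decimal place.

|ϕ| = 81.9°

Polar day requires cos h₀ = −tan ϕ tan δ ≤ −1, i.e. tan ϕ tan δ ≥ 1.
The boundary is |tan ϕ| · |tan δ| = 1, so |ϕ| = 90° − |δ| = 90° − 8.1° = 81.9° in the northern hemisphere.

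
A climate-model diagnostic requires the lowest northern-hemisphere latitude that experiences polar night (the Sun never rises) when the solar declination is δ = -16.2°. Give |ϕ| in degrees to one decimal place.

Polar night requires cos h₀ = −tan ϕ tan δ ≥ 1, i.e. tan ϕ tan δ ≤ −1.
The boundary is |tan ϕ| · |tan δ| = 1, so |ϕ| = 90° − |δ| = 90° − 16.2° = 73.8° in the northern hemisphere.

|ϕ| = 73.8°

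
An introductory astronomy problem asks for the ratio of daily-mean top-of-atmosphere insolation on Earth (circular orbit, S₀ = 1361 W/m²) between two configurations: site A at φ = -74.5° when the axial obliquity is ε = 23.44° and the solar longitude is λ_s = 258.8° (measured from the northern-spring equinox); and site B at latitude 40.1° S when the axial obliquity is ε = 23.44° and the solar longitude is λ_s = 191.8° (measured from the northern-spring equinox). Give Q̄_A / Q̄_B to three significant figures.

Q̄_A / Q̄_B ≈ 1.40

— Configuration A (φ=-74.5°):
Solar declination: sin δ = sin ε · sin λ_s = sin 23.44° × sin 258.8° = -0.39021, so δ = -22.968°.
cos H₀ = −tan(-74.5°) tan(-22.968°) = -1.5282 ≤ −1 ⇒ polar day, H₀ = π.
Bracket: H₀ sin φ sin δ + cos φ cos δ sin H₀ = 3.1416×-0.96363×-0.39021 + 0.26724×0.92072×0.00000 = 1.181298 + 0.000000 = 1.181298.
Q̄ = (S₀/π) × [bracket] = (1361/π) × 1.181298 = 511.76 W/m².
— Configuration B (φ=-40.1°):
Solar declination: sin δ = sin ε · sin λ_s = sin 23.44° × sin 191.8° = -0.08135, so δ = -4.666°.
cos H₀ = −tan(-40.1°) tan(-4.666°) = -0.0687, H₀ = 1.6396 rad.
Bracket: H₀ sin φ sin δ + cos φ cos δ sin H₀ = 1.6396×-0.64412×-0.08135 + 0.76492×0.99669×0.99764 = 0.085914 + 0.760589 = 0.846503.
Q̄ = (S₀/π) × [bracket] = (1361/π) × 0.846503 = 366.72 W/m².
Ratio Q̄_A / Q̄_B = 511.76 / 366.72 = 1.396.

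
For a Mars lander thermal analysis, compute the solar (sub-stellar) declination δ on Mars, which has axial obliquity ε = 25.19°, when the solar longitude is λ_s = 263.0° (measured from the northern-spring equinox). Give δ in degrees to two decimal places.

sin δ = sin ε · sin λ_s = sin 25.19° × sin 263.0° = -0.422449.
δ = arcsin(-0.422449) = -24.99°.

δ = -24.99°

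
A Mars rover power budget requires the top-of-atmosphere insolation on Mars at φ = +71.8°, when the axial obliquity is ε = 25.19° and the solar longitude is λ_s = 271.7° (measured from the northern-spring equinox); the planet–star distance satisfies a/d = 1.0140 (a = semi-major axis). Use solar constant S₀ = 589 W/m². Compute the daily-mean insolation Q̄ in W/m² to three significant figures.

Q̄ ≈ 0.00 W/m²

Solar declination: sin δ = sin ε · sin λ_s = sin 25.19° × sin 271.7° = -0.42543, so δ = -25.178°.
cos H₀ = −tan(+71.8°) tan(-25.178°) = 1.4298 ≥ 1 ⇒ polar night, H₀ = 0 and Q̄ = 0.
Inverse-square distance factor (a/d)² = 1.0140² = 1.028196.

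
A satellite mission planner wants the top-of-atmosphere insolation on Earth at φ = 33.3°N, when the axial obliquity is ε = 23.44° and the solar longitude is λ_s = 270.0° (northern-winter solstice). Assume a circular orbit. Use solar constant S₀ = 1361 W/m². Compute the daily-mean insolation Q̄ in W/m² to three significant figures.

Solar declination: sin δ = sin ε · sin λ_s = sin 23.44° × sin 270.0° = -0.39779, so δ = -23.440°.
cos H₀ = −tan(+33.3°) tan(-23.440°) = 0.2848, H₀ = 1.2820 rad.
Bracket: H₀ sin φ sin δ + cos φ cos δ sin H₀ = 1.2820×0.54902×-0.39779 + 0.83581×0.91748×0.95859 = -0.279982 + 0.735084 = 0.455102.
Q̄ = (S₀/π) × [bracket] = (1361/π) × 0.455102 = 197.2 W/m².

Q̄ ≈ 197 W/m²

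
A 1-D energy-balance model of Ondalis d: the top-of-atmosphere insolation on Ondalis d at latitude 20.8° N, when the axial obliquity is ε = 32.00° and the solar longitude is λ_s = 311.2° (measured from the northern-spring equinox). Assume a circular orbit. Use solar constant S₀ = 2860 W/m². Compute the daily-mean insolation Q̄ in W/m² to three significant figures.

Q̄ ≈ 589 W/m²

Solar declination: sin δ = sin ε · sin λ_s = sin 32.00° × sin 311.2° = -0.39872, so δ = -23.498°.
cos H₀ = −tan(+20.8°) tan(-23.498°) = 0.1652, H₀ = 1.4049 rad.
Bracket: H₀ sin φ sin δ + cos φ cos δ sin H₀ = 1.4049×0.35511×-0.39872 + 0.93483×0.91707×0.98627 = -0.198919 + 0.845534 = 0.646615.
Q̄ = (S₀/π) × [bracket] = (2860/π) × 0.646615 = 588.7 W/m².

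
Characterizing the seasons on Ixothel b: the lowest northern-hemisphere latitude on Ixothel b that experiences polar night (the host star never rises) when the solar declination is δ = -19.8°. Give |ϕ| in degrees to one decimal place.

|ϕ| = 70.2°

Polar night requires cos h₀ = −tan ϕ tan δ ≥ 1, i.e. tan ϕ tan δ ≤ −1.
The boundary is |tan ϕ| · |tan δ| = 1, so |ϕ| = 90° − |δ| = 90° − 19.8° = 70.2° in the northern hemisphere.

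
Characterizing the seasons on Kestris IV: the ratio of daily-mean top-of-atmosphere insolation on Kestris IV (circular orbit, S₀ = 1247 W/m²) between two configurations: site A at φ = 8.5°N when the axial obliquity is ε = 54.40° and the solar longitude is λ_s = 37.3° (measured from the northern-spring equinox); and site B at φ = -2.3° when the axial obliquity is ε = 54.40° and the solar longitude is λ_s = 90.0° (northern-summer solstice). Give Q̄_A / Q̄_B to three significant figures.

— Configuration A (φ=+8.5°):
Solar declination: sin δ = sin ε · sin λ_s = sin 54.40° × sin 37.3° = 0.49273, so δ = +29.520°.
cos H₀ = −tan(+8.5°) tan(+29.520°) = -0.0846, H₀ = 1.6555 rad.
Bracket: H₀ sin φ sin δ + cos φ cos δ sin H₀ = 1.6555×0.14781×0.49273 + 0.98902×0.87018×0.99641 = 0.120571 + 0.857536 = 0.978107.
Q̄ = (S₀/π) × [bracket] = (1247/π) × 0.978107 = 388.24 W/m².
— Configuration B (φ=-2.3°):
Solar declination: sin δ = sin ε · sin λ_s = sin 54.40° × sin 90.0° = 0.81310, so δ = +54.400°.
cos H₀ = −tan(-2.3°) tan(+54.400°) = 0.0561, H₀ = 1.5147 rad.
Bracket: H₀ sin φ sin δ + cos φ cos δ sin H₀ = 1.5147×-0.04013×0.81310 + 0.99919×0.58212×0.99843 = -0.049424 + 0.580735 = 0.531311.
Q̄ = (S₀/π) × [bracket] = (1247/π) × 0.531311 = 210.89 W/m².
Ratio Q̄_A / Q̄_B = 388.24 / 210.89 = 1.841.

Q̄_A / Q̄_B ≈ 1.84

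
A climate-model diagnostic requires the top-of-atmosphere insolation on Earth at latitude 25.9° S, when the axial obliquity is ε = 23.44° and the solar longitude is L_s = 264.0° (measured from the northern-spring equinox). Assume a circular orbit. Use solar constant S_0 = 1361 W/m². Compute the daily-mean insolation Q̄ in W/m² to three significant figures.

Q̄ ≈ 483 W/m²

Solar declination: sin δ = sin ε · sin L_s = sin 23.44° × sin 264.0° = -0.39561, so δ = -23.304°.
cos h₀ = −tan(-25.9°) tan(-23.304°) = -0.2092, h₀ = 1.7815 rad.
Bracket: h₀ sin ϕ sin δ + cos ϕ cos δ sin h₀ = 1.7815×-0.43680×-0.39561 + 0.89956×0.91842×0.97788 = 0.307848 + 0.807899 = 1.115747.
Q̄ = (S_0/π) × [bracket] = (1361/π) × 1.115747 = 483.4 W/m².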